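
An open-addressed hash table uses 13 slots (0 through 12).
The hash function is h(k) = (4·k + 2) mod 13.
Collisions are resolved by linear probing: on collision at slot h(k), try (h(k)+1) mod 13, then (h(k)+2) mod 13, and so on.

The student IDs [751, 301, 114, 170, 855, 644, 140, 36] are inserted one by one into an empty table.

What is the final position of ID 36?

9

751 hashes to 3; slot 3 is free -> place at 3.
301 hashes to 10; slot 10 is free -> place at 10.
114 hashes to 3; 3 taken -> place at 4.
170 hashes to 6; slot 6 is free -> place at 6.
855 hashes to 3; 3,4 taken -> place at 5.
644 hashes to 4; 4,5,6 taken -> place at 7.
140 hashes to 3; 3,4,5,6,7 taken -> place at 8.
36 hashes to 3; 3,4,5,6,7,8 taken -> place at 9.
Table: [—, —, —, 751, 114, 855, 170, 644, 140, 36, 301, —, —]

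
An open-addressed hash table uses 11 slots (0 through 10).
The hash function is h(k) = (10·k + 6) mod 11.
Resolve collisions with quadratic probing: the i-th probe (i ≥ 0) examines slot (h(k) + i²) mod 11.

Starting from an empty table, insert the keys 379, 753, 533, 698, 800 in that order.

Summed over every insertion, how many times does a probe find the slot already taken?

6

379: h=1 => slot 1
753: h=1, probe 1,2 => slot 2
533: h=1, probe 1,2,5 => slot 5
698: h=1, probe 1,2,5,10 => slot 10
800: h=9 => slot 9
Table: [∅, 379, 753, ∅, ∅, 533, ∅, ∅, ∅, 800, 698]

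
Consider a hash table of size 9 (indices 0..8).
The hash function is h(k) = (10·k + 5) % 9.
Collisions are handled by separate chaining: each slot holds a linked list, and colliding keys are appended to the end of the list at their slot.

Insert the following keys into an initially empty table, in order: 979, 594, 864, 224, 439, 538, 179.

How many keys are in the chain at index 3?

3

979 → bucket 3
594 → bucket 5
864 → bucket 5 (collision)
224 → bucket 4
439 → bucket 3 (collision)
538 → bucket 3 (collision)
179 → bucket 4 (collision)
Final buckets:
0: .
1: .
2: .
3: 979 -> 439 -> 538
4: 224 -> 179
5: 594 -> 864
6: .
7: .
8: .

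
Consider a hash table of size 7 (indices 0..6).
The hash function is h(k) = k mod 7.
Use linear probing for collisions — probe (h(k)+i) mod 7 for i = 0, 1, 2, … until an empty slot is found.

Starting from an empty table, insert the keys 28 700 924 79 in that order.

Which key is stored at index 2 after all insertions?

28 hashes to 0; slot 0 is free → place at 0.
700 hashes to 0; 0 taken → place at 1.
924 hashes to 0; 0,1 taken → place at 2.
79 hashes to 2; 2 taken → place at 3.
Table: [28, 700, 924, 79, ∅, ∅, ∅]

924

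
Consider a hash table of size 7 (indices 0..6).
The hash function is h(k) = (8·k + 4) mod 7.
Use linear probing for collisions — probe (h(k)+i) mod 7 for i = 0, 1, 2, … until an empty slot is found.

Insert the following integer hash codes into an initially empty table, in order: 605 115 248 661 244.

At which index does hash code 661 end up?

605 hashes to 0; slot 0 is free → place at 0.
115 hashes to 0; 0 taken → place at 1.
248 hashes to 0; 0,1 taken → place at 2.
661 hashes to 0; 0,1,2 taken → place at 3.
244 hashes to 3; 3 taken → place at 4.
Table: [605, 115, 248, 661, 244, —, —]

3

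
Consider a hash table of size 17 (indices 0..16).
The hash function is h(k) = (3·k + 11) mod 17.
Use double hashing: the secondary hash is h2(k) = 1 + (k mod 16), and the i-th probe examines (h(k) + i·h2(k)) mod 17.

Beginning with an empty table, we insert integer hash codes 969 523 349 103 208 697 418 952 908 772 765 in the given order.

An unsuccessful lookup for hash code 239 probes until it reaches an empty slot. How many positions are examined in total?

2

969 hashes to 11; slot 11 is free → place at 11.
523 hashes to 16; slot 16 is free → place at 16.
349 hashes to 4; slot 4 is free → place at 4.
103 hashes to 14; slot 14 is free → place at 14.
208 hashes to 6; slot 6 is free → place at 6.
697 hashes to 11, h2=10; 11,4,14 taken → place at 7.
418 hashes to 7, h2=3; 7 taken → place at 10.
952 hashes to 11, h2=9; 11 taken → place at 3.
908 hashes to 15; slot 15 is free → place at 15.
772 hashes to 15, h2=5; 15,3 taken → place at 8.
765 hashes to 11, h2=14; 11,8 taken → place at 5.
Table: [-, -, -, 952, 349, 765, 208, 697, 772, -, 418, 969, -, -, 103, 908, 523]
Lookup 239: h=14, h2=16, probe 14,13 → slot 13 empty, not found.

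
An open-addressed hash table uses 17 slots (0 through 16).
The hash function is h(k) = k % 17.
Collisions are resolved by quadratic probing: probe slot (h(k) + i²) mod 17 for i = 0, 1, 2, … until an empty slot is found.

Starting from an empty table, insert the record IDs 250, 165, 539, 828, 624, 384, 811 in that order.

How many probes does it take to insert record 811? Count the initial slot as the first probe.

Insert 250: h=12, slot 12 empty → index 12.
Insert 165: h=12, slot 12 occupied → index 13.
Insert 539: h=12, slots 12,13 occupied → index 16.
Insert 828: h=12, slots 12,13,16 occupied → index 4.
Insert 624: h=12, slots 12,13,16,4 occupied → index 11.
Insert 384: h=10, slot 10 empty → index 10.
Insert 811: h=12, slots 12,13,16,4,11 occupied → index 3.
Table: [—, —, —, 811, 828, —, —, —, —, —, 384, 624, 250, 165, —, —, 539]

6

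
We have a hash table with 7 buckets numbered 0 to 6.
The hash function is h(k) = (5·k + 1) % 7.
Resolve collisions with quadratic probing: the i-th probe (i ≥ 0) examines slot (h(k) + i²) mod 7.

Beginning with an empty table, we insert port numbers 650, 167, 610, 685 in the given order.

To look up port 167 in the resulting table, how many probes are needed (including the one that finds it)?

2

Insert 650: h=3, slot 3 empty -> index 3.
Insert 167: h=3, slot 3 occupied -> index 4.
Insert 610: h=6, slot 6 empty -> index 6.
Insert 685: h=3, slots 3,4 occupied -> index 0.
Table: [685, ., ., 650, 167, ., 610]
Lookup 167: h=3, probe 3,4 → found at 4.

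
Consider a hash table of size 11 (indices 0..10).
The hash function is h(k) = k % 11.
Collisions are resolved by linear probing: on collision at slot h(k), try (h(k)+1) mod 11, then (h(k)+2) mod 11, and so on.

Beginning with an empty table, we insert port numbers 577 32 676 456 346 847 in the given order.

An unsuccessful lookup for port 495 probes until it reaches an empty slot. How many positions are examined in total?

577: h=5 => slot 5
32: h=10 => slot 10
676: h=5, probe 5,6 => slot 6
456: h=5, probe 5,6,7 => slot 7
346: h=5, probe 5,6,7,8 => slot 8
847: h=0 => slot 0
Table: [847, —, —, —, —, 577, 676, 456, 346, —, 32]
Lookup 495: h=0, probe 0,1 → slot 1 empty, not found.

2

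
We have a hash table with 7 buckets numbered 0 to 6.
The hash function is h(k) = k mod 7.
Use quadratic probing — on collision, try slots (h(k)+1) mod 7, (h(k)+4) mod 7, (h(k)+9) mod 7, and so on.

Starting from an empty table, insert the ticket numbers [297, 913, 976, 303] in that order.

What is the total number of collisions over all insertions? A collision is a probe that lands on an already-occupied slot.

297: h=3 -> slot 3
913: h=3, probe 3,4 -> slot 4
976: h=3, probe 3,4,0 -> slot 0
303: h=2 -> slot 2
Table: [976, -, 303, 297, 913, -, -]

3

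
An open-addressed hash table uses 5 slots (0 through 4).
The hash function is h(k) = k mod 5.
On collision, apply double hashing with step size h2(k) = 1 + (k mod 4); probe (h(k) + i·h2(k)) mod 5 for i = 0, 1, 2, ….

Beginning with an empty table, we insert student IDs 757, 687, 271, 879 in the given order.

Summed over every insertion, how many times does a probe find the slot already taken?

2

757 hashes to 2; slot 2 is free → place at 2.
687 hashes to 2, h2=4; 2 taken → place at 1.
271 hashes to 1, h2=4; 1 taken → place at 0.
879 hashes to 4; slot 4 is free → place at 4.
Table: [271, 687, 757, _, 879]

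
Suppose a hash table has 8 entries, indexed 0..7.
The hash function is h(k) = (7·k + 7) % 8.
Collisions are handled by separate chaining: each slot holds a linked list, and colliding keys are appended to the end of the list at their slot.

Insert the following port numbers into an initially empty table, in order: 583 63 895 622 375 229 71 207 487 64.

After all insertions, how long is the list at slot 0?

Insert 583: h=0, bucket 0 empty -> new chain.
Insert 63: h=0, bucket 0 nonempty -> append to chain.
Insert 895: h=0, bucket 0 nonempty -> append to chain.
Insert 622: h=1, bucket 1 empty -> new chain.
Insert 375: h=0, bucket 0 nonempty -> append to chain.
Insert 229: h=2, bucket 2 empty -> new chain.
Insert 71: h=0, bucket 0 nonempty -> append to chain.
Insert 207: h=0, bucket 0 nonempty -> append to chain.
Insert 487: h=0, bucket 0 nonempty -> append to chain.
Insert 64: h=7, bucket 7 empty -> new chain.
Final buckets:
0: 583 -> 63 -> 895 -> 375 -> 71 -> 207 -> 487
1: 622
2: 229
3: .
4: .
5: .
6: .
7: 64

7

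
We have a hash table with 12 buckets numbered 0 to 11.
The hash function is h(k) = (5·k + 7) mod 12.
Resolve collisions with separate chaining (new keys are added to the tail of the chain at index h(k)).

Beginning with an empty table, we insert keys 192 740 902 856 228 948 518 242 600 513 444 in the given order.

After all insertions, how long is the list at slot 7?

Insert 192: h=7, bucket 7 empty -> new chain.
Insert 740: h=11, bucket 11 empty -> new chain.
Insert 902: h=5, bucket 5 empty -> new chain.
Insert 856: h=3, bucket 3 empty -> new chain.
Insert 228: h=7, bucket 7 nonempty -> append to chain.
Insert 948: h=7, bucket 7 nonempty -> append to chain.
Insert 518: h=5, bucket 5 nonempty -> append to chain.
Insert 242: h=5, bucket 5 nonempty -> append to chain.
Insert 600: h=7, bucket 7 nonempty -> append to chain.
Insert 513: h=4, bucket 4 empty -> new chain.
Insert 444: h=7, bucket 7 nonempty -> append to chain.
Final buckets:
0: ∅
1: ∅
2: ∅
3: 856
4: 513
5: 902 -> 518 -> 242
6: ∅
7: 192 -> 228 -> 948 -> 600 -> 444
8: ∅
9: ∅
10: ∅
11: 740

5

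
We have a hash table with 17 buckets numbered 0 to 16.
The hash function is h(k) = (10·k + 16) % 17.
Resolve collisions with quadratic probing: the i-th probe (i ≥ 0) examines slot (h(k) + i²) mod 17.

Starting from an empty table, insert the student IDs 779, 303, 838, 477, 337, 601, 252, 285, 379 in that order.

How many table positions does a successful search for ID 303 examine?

779 hashes to 3; slot 3 is free => place at 3.
303 hashes to 3; 3 taken => place at 4.
838 hashes to 15; slot 15 is free => place at 15.
477 hashes to 9; slot 9 is free => place at 9.
337 hashes to 3; 3,4 taken => place at 7.
601 hashes to 8; slot 8 is free => place at 8.
252 hashes to 3; 3,4,7 taken => place at 12.
285 hashes to 10; slot 10 is free => place at 10.
379 hashes to 15; 15 taken => place at 16.
Table: [∅, ∅, ∅, 779, 303, ∅, ∅, 337, 601, 477, 285, ∅, 252, ∅, ∅, 838, 379]
Lookup 303: h=3, probe 3,4 → found at 4.

2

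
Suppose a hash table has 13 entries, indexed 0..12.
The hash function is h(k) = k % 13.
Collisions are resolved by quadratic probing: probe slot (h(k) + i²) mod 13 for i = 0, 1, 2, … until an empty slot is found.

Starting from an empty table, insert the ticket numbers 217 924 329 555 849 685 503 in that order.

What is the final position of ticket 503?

12

Insert 217: h=9, slot 9 empty => index 9.
Insert 924: h=1, slot 1 empty => index 1.
Insert 329: h=4, slot 4 empty => index 4.
Insert 555: h=9, slot 9 occupied => index 10.
Insert 849: h=4, slot 4 occupied => index 5.
Insert 685: h=9, slots 9,10 occupied => index 0.
Insert 503: h=9, slots 9,10,0,5 occupied => index 12.
Table: [685, 924, ∅, ∅, 329, 849, ∅, ∅, ∅, 217, 555, ∅, 503]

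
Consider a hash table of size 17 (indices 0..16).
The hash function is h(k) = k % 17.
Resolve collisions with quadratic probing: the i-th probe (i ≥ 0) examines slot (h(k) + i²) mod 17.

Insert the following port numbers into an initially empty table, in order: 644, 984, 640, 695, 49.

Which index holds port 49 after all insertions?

7

644 hashes to 15; slot 15 is free => place at 15.
984 hashes to 15; 15 taken => place at 16.
640 hashes to 11; slot 11 is free => place at 11.
695 hashes to 15; 15,16 taken => place at 2.
49 hashes to 15; 15,16,2 taken => place at 7.
Table: [-, -, 695, -, -, -, -, 49, -, -, -, 640, -, -, -, 644, 984]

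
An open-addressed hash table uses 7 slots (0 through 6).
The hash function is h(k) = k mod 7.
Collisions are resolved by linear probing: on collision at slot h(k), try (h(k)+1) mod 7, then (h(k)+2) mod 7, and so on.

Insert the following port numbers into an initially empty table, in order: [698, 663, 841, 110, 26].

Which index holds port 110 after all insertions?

Insert 698: h=5, slot 5 empty -> index 5.
Insert 663: h=5, slot 5 occupied -> index 6.
Insert 841: h=1, slot 1 empty -> index 1.
Insert 110: h=5, slots 5,6 occupied -> index 0.
Insert 26: h=5, slots 5,6,0,1 occupied -> index 2.
Table: [110, 841, 26, ., ., 698, 663]

0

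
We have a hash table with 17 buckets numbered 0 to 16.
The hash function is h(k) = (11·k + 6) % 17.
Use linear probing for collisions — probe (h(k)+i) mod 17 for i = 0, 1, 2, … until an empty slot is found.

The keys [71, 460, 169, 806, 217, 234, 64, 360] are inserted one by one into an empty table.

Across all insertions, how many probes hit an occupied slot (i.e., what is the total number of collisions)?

5

Insert 71: h=5, slot 5 empty => index 5.
Insert 460: h=0, slot 0 empty => index 0.
Insert 169: h=12, slot 12 empty => index 12.
Insert 806: h=15, slot 15 empty => index 15.
Insert 217: h=13, slot 13 empty => index 13.
Insert 234: h=13, slot 13 occupied => index 14.
Insert 64: h=13, slots 13,14,15 occupied => index 16.
Insert 360: h=5, slot 5 occupied => index 6.
Table: [460, ∅, ∅, ∅, ∅, 71, 360, ∅, ∅, ∅, ∅, ∅, 169, 217, 234, 806, 64]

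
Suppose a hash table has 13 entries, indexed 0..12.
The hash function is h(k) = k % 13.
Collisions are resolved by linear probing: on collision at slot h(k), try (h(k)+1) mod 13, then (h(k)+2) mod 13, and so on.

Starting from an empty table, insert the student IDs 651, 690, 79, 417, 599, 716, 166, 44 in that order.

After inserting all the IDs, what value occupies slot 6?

716

Insert 651: h=1, slot 1 empty => index 1.
Insert 690: h=1, slot 1 occupied => index 2.
Insert 79: h=1, slots 1,2 occupied => index 3.
Insert 417: h=1, slots 1,2,3 occupied => index 4.
Insert 599: h=1, slots 1,2,3,4 occupied => index 5.
Insert 716: h=1, slots 1,2,3,4,5 occupied => index 6.
Insert 166: h=10, slot 10 empty => index 10.
Insert 44: h=5, slots 5,6 occupied => index 7.
Table: [., 651, 690, 79, 417, 599, 716, 44, ., ., 166, ., .]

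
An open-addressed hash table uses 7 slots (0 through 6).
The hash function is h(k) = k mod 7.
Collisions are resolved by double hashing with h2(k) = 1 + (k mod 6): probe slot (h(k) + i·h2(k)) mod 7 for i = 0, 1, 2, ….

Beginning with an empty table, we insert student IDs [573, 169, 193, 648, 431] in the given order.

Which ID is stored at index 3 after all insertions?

Insert 573: h=6, slot 6 empty -> index 6.
Insert 169: h=1, slot 1 empty -> index 1.
Insert 193: h=4, slot 4 empty -> index 4.
Insert 648: h=4, h2=1, slot 4 occupied -> index 5.
Insert 431: h=4, h2=6, slot 4 occupied -> index 3.
Table: [_, 169, _, 431, 193, 648, 573]

431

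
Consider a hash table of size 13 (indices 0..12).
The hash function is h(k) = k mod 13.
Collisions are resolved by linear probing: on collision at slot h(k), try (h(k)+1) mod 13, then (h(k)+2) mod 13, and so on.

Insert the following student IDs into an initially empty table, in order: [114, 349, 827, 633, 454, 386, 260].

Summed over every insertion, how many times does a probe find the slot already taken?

Insert 114: h=10, slot 10 empty => index 10.
Insert 349: h=11, slot 11 empty => index 11.
Insert 827: h=8, slot 8 empty => index 8.
Insert 633: h=9, slot 9 empty => index 9.
Insert 454: h=12, slot 12 empty => index 12.
Insert 386: h=9, slots 9,10,11,12 occupied => index 0.
Insert 260: h=0, slot 0 occupied => index 1.
Table: [386, 260, ∅, ∅, ∅, ∅, ∅, ∅, 827, 633, 114, 349, 454]

5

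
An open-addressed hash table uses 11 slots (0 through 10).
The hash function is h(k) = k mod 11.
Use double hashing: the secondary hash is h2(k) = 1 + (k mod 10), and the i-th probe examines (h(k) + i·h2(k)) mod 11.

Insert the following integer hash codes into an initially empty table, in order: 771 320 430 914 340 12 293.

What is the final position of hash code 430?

771 hashes to 1; slot 1 is free -> place at 1.
320 hashes to 1, h2=1; 1 taken -> place at 2.
430 hashes to 1, h2=1; 1,2 taken -> place at 3.
914 hashes to 1, h2=5; 1 taken -> place at 6.
340 hashes to 10; slot 10 is free -> place at 10.
12 hashes to 1, h2=3; 1 taken -> place at 4.
293 hashes to 7; slot 7 is free -> place at 7.
Table: [_, 771, 320, 430, 12, _, 914, 293, _, _, 340]

3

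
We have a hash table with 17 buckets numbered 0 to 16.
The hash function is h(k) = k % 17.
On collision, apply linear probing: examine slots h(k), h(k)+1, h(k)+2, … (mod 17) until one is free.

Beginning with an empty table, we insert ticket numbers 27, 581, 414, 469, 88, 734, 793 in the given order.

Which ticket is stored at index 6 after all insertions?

27: h=10 -> slot 10
581: h=3 -> slot 3
414: h=6 -> slot 6
469: h=10, probe 10,11 -> slot 11
88: h=3, probe 3,4 -> slot 4
734: h=3, probe 3,4,5 -> slot 5
793: h=11, probe 11,12 -> slot 12
Table: [_, _, _, 581, 88, 734, 414, _, _, _, 27, 469, 793, _, _, _, _]

414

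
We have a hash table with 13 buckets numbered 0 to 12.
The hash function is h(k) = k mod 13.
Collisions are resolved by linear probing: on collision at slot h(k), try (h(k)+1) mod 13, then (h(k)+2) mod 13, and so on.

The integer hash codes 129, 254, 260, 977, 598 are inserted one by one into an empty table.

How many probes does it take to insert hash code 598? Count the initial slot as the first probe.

2

129 hashes to 12; slot 12 is free -> place at 12.
254 hashes to 7; slot 7 is free -> place at 7.
260 hashes to 0; slot 0 is free -> place at 0.
977 hashes to 2; slot 2 is free -> place at 2.
598 hashes to 0; 0 taken -> place at 1.
Table: [260, 598, 977, —, —, —, —, 254, —, —, —, —, 129]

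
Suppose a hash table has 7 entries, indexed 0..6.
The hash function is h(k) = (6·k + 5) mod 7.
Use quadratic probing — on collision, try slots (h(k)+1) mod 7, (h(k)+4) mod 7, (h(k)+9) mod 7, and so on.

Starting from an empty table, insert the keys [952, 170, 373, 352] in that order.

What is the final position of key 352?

952 hashes to 5; slot 5 is free → place at 5.
170 hashes to 3; slot 3 is free → place at 3.
373 hashes to 3; 3 taken → place at 4.
352 hashes to 3; 3,4 taken → place at 0.
Table: [352, _, _, 170, 373, 952, _]

0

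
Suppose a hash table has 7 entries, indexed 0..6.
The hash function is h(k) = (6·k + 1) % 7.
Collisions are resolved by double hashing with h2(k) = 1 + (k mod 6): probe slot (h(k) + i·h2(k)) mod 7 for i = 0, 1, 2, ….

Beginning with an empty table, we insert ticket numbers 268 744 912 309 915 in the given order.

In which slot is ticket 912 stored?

Insert 268: h=6, slot 6 empty → index 6.
Insert 744: h=6, h2=1, slot 6 occupied → index 0.
Insert 912: h=6, h2=1, slots 6,0 occupied → index 1.
Insert 309: h=0, h2=4, slot 0 occupied → index 4.
Insert 915: h=3, slot 3 empty → index 3.
Table: [744, 912, ., 915, 309, ., 268]

1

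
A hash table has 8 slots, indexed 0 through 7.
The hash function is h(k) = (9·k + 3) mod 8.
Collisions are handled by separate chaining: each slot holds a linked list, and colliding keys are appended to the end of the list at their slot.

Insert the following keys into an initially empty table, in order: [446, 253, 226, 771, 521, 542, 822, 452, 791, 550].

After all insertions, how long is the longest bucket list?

446 -> bucket 1
253 -> bucket 0
226 -> bucket 5
771 -> bucket 6
521 -> bucket 4
542 -> bucket 1 (collision)
822 -> bucket 1 (collision)
452 -> bucket 7
791 -> bucket 2
550 -> bucket 1 (collision)
Final buckets:
0: 253
1: 446 -> 542 -> 822 -> 550
2: 791
3: ∅
4: 521
5: 226
6: 771
7: 452

4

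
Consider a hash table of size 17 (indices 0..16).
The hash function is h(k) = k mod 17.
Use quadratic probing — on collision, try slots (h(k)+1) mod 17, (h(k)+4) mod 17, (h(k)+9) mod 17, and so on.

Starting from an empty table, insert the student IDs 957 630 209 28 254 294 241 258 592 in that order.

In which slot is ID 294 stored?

Insert 957: h=5, slot 5 empty → index 5.
Insert 630: h=1, slot 1 empty → index 1.
Insert 209: h=5, slot 5 occupied → index 6.
Insert 28: h=11, slot 11 empty → index 11.
Insert 254: h=16, slot 16 empty → index 16.
Insert 294: h=5, slots 5,6 occupied → index 9.
Insert 241: h=3, slot 3 empty → index 3.
Insert 258: h=3, slot 3 occupied → index 4.
Insert 592: h=14, slot 14 empty → index 14.
Table: [—, 630, —, 241, 258, 957, 209, —, —, 294, —, 28, —, —, 592, —, 254]

9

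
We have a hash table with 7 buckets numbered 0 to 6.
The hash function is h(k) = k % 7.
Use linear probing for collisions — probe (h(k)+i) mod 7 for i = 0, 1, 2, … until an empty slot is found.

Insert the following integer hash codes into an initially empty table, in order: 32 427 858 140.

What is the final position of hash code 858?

Insert 32: h=4, slot 4 empty => index 4.
Insert 427: h=0, slot 0 empty => index 0.
Insert 858: h=4, slot 4 occupied => index 5.
Insert 140: h=0, slot 0 occupied => index 1.
Table: [427, 140, ∅, ∅, 32, 858, ∅]

5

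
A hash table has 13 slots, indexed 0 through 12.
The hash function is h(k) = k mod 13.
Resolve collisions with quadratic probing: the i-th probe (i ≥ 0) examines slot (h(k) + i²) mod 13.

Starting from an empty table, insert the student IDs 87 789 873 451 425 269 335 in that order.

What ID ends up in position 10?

87 hashes to 9; slot 9 is free -> place at 9.
789 hashes to 9; 9 taken -> place at 10.
873 hashes to 2; slot 2 is free -> place at 2.
451 hashes to 9; 9,10 taken -> place at 0.
425 hashes to 9; 9,10,0 taken -> place at 5.
269 hashes to 9; 9,10,0,5 taken -> place at 12.
335 hashes to 10; 10 taken -> place at 11.
Table: [451, _, 873, _, _, 425, _, _, _, 87, 789, 335, 269]

789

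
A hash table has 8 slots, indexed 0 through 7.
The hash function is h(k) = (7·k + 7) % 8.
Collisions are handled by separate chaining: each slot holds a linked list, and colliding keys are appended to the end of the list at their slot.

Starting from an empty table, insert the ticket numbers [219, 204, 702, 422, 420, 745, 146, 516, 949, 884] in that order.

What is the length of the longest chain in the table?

4

219 → bucket 4
204 → bucket 3
702 → bucket 1
422 → bucket 1 (collision)
420 → bucket 3 (collision)
745 → bucket 6
146 → bucket 5
516 → bucket 3 (collision)
949 → bucket 2
884 → bucket 3 (collision)
Final buckets:
0: ∅
1: 702 -> 422
2: 949
3: 204 -> 420 -> 516 -> 884
4: 219
5: 146
6: 745
7: ∅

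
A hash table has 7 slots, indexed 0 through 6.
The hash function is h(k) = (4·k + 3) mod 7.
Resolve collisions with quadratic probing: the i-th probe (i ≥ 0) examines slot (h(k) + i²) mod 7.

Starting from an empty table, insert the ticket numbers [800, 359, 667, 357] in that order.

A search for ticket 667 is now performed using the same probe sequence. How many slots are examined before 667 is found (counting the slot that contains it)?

800: h=4 -> slot 4
359: h=4, probe 4,5 -> slot 5
667: h=4, probe 4,5,1 -> slot 1
357: h=3 -> slot 3
Table: [∅, 667, ∅, 357, 800, 359, ∅]
Lookup 667: h=4, probe 4,5,1 → found at 1.

3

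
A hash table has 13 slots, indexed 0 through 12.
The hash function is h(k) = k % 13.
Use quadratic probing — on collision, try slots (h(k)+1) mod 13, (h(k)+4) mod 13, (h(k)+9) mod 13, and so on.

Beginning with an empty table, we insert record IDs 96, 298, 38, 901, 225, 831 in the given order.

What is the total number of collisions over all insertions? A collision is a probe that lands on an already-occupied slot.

5

96 hashes to 5; slot 5 is free → place at 5.
298 hashes to 12; slot 12 is free → place at 12.
38 hashes to 12; 12 taken → place at 0.
901 hashes to 4; slot 4 is free → place at 4.
225 hashes to 4; 4,5 taken → place at 8.
831 hashes to 12; 12,0 taken → place at 3.
Table: [38, ., ., 831, 901, 96, ., ., 225, ., ., ., 298]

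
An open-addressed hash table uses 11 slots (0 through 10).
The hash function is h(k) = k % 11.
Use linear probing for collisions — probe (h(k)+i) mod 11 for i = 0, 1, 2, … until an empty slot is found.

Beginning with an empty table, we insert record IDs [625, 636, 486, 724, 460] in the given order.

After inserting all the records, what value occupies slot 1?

625 hashes to 9; slot 9 is free => place at 9.
636 hashes to 9; 9 taken => place at 10.
486 hashes to 2; slot 2 is free => place at 2.
724 hashes to 9; 9,10 taken => place at 0.
460 hashes to 9; 9,10,0 taken => place at 1.
Table: [724, 460, 486, —, —, —, —, —, —, 625, 636]

460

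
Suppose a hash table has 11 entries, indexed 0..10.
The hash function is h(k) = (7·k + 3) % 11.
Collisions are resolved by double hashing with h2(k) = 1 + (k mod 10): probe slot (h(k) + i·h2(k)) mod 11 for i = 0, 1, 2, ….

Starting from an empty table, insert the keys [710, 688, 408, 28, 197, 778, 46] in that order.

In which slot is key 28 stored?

710: h=1 → slot 1
688: h=1, h2=9, probe 1,10 → slot 10
408: h=10, h2=9, probe 10,8 → slot 8
28: h=1, h2=9, probe 1,10,8,6 → slot 6
197: h=7 → slot 7
778: h=4 → slot 4
46: h=6, h2=7, probe 6,2 → slot 2
Table: [., 710, 46, ., 778, ., 28, 197, 408, ., 688]

6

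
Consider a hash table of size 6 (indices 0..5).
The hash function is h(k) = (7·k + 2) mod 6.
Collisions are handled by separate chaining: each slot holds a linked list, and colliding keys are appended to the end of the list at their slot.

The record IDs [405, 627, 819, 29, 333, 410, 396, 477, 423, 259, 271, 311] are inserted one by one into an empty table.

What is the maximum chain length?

6

Insert 405: h=5, bucket 5 empty -> new chain.
Insert 627: h=5, bucket 5 nonempty -> append to chain.
Insert 819: h=5, bucket 5 nonempty -> append to chain.
Insert 29: h=1, bucket 1 empty -> new chain.
Insert 333: h=5, bucket 5 nonempty -> append to chain.
Insert 410: h=4, bucket 4 empty -> new chain.
Insert 396: h=2, bucket 2 empty -> new chain.
Insert 477: h=5, bucket 5 nonempty -> append to chain.
Insert 423: h=5, bucket 5 nonempty -> append to chain.
Insert 259: h=3, bucket 3 empty -> new chain.
Insert 271: h=3, bucket 3 nonempty -> append to chain.
Insert 311: h=1, bucket 1 nonempty -> append to chain.
Final buckets:
0: -
1: 29 -> 311
2: 396
3: 259 -> 271
4: 410
5: 405 -> 627 -> 819 -> 333 -> 477 -> 423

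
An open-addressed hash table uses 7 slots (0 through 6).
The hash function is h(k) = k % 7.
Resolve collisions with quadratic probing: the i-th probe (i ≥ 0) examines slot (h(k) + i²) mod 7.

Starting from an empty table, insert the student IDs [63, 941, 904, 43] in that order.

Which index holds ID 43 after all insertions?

2

63 hashes to 0; slot 0 is free -> place at 0.
941 hashes to 3; slot 3 is free -> place at 3.
904 hashes to 1; slot 1 is free -> place at 1.
43 hashes to 1; 1 taken -> place at 2.
Table: [63, 904, 43, 941, —, —, —]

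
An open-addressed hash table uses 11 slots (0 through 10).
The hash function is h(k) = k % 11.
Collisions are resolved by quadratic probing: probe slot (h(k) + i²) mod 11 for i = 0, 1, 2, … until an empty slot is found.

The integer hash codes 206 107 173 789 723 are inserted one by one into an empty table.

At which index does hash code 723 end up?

Insert 206: h=8, slot 8 empty -> index 8.
Insert 107: h=8, slot 8 occupied -> index 9.
Insert 173: h=8, slots 8,9 occupied -> index 1.
Insert 789: h=8, slots 8,9,1 occupied -> index 6.
Insert 723: h=8, slots 8,9,1,6 occupied -> index 2.
Table: [—, 173, 723, —, —, —, 789, —, 206, 107, —]

2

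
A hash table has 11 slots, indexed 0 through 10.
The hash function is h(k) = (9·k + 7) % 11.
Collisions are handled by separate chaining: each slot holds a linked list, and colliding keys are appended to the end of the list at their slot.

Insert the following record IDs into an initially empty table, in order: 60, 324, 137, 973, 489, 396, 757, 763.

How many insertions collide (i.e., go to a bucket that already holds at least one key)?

Insert 60: h=8, bucket 8 empty -> new chain.
Insert 324: h=8, bucket 8 nonempty -> append to chain.
Insert 137: h=8, bucket 8 nonempty -> append to chain.
Insert 973: h=8, bucket 8 nonempty -> append to chain.
Insert 489: h=8, bucket 8 nonempty -> append to chain.
Insert 396: h=7, bucket 7 empty -> new chain.
Insert 757: h=0, bucket 0 empty -> new chain.
Insert 763: h=10, bucket 10 empty -> new chain.
Final buckets:
0: 757
1: -
2: -
3: -
4: -
5: -
6: -
7: 396
8: 60 -> 324 -> 137 -> 973 -> 489
9: -
10: 763

4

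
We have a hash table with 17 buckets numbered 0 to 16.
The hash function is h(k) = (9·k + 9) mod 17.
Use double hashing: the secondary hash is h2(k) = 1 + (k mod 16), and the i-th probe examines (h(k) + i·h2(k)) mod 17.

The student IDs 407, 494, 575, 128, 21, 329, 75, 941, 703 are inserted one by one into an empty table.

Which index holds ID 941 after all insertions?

Insert 407: h=0, slot 0 empty → index 0.
Insert 494: h=1, slot 1 empty → index 1.
Insert 575: h=16, slot 16 empty → index 16.
Insert 128: h=5, slot 5 empty → index 5.
Insert 21: h=11, slot 11 empty → index 11.
Insert 329: h=12, slot 12 empty → index 12.
Insert 75: h=4, slot 4 empty → index 4.
Insert 941: h=12, h2=14, slot 12 occupied → index 9.
Insert 703: h=12, h2=16, slots 12,11 occupied → index 10.
Table: [407, 494, —, —, 75, 128, —, —, —, 941, 703, 21, 329, —, —, —, 575]

9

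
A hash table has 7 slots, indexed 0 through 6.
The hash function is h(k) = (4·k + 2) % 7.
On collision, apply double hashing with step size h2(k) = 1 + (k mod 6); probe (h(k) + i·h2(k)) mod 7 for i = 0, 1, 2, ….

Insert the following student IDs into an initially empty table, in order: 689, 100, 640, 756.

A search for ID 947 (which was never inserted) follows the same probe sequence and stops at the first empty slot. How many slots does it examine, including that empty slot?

3

689 hashes to 0; slot 0 is free -> place at 0.
100 hashes to 3; slot 3 is free -> place at 3.
640 hashes to 0, h2=5; 0 taken -> place at 5.
756 hashes to 2; slot 2 is free -> place at 2.
Table: [689, _, 756, 100, _, 640, _]
Lookup 947: h=3, h2=6, probe 3,2,1 → slot 1 empty, not found.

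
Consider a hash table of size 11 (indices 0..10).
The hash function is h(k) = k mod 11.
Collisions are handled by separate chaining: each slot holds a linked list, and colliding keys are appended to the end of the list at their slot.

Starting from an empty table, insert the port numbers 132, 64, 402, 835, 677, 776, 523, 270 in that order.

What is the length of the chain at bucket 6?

132 → bucket 0
64 → bucket 9
402 → bucket 6
835 → bucket 10
677 → bucket 6 (collision)
776 → bucket 6 (collision)
523 → bucket 6 (collision)
270 → bucket 6 (collision)
Final buckets:
0: 132
1: —
2: —
3: —
4: —
5: —
6: 402 -> 677 -> 776 -> 523 -> 270
7: —
8: —
9: 64
10: 835

5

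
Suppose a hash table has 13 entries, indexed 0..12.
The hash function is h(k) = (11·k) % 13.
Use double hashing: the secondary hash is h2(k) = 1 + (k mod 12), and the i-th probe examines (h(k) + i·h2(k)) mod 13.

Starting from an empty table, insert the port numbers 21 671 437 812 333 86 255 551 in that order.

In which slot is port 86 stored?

21 hashes to 10; slot 10 is free -> place at 10.
671 hashes to 10, h2=12; 10 taken -> place at 9.
437 hashes to 10, h2=6; 10 taken -> place at 3.
812 hashes to 1; slot 1 is free -> place at 1.
333 hashes to 10, h2=10; 10 taken -> place at 7.
86 hashes to 10, h2=3; 10 taken -> place at 0.
255 hashes to 10, h2=4; 10,1 taken -> place at 5.
551 hashes to 3, h2=12; 3 taken -> place at 2.
Table: [86, 812, 551, 437, ∅, 255, ∅, 333, ∅, 671, 21, ∅, ∅]

0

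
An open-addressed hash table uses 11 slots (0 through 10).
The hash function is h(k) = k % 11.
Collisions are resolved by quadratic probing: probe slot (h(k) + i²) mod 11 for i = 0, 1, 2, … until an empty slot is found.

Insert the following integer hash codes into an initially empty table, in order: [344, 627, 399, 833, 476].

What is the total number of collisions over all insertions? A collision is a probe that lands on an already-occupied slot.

344: h=3 → slot 3
627: h=0 → slot 0
399: h=3, probe 3,4 → slot 4
833: h=8 → slot 8
476: h=3, probe 3,4,7 → slot 7
Table: [627, ∅, ∅, 344, 399, ∅, ∅, 476, 833, ∅, ∅]

3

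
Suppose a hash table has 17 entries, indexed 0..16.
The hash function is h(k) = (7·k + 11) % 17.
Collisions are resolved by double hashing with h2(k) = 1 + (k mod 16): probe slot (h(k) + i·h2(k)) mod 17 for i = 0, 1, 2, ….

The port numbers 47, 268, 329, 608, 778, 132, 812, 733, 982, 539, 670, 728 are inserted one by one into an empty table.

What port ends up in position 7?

47: h=0 → slot 0
268: h=0, h2=13, probe 0,13 → slot 13
329: h=2 → slot 2
608: h=0, h2=1, probe 0,1 → slot 1
778: h=0, h2=11, probe 0,11 → slot 11
132: h=0, h2=5, probe 0,5 → slot 5
812: h=0, h2=13, probe 0,13,9 → slot 9
733: h=8 → slot 8
982: h=0, h2=7, probe 0,7 → slot 7
539: h=10 → slot 10
670: h=9, h2=15, probe 9,7,5,3 → slot 3
728: h=7, h2=9, probe 7,16 → slot 16
Table: [47, 608, 329, 670, —, 132, —, 982, 733, 812, 539, 778, —, 268, —, —, 728]

982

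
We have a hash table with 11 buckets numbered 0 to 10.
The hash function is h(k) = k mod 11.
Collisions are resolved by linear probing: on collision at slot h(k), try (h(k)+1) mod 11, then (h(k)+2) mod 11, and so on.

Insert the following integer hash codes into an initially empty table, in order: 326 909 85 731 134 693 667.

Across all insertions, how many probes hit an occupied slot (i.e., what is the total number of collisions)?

Insert 326: h=7, slot 7 empty => index 7.
Insert 909: h=7, slot 7 occupied => index 8.
Insert 85: h=8, slot 8 occupied => index 9.
Insert 731: h=5, slot 5 empty => index 5.
Insert 134: h=2, slot 2 empty => index 2.
Insert 693: h=0, slot 0 empty => index 0.
Insert 667: h=7, slots 7,8,9 occupied => index 10.
Table: [693, -, 134, -, -, 731, -, 326, 909, 85, 667]

5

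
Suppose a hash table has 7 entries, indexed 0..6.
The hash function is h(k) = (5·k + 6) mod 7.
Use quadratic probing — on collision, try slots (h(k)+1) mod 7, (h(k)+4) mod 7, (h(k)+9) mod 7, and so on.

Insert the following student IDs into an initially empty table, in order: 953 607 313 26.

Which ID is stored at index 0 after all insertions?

953 hashes to 4; slot 4 is free → place at 4.
607 hashes to 3; slot 3 is free → place at 3.
313 hashes to 3; 3,4 taken → place at 0.
26 hashes to 3; 3,4,0 taken → place at 5.
Table: [313, —, —, 607, 953, 26, —]

313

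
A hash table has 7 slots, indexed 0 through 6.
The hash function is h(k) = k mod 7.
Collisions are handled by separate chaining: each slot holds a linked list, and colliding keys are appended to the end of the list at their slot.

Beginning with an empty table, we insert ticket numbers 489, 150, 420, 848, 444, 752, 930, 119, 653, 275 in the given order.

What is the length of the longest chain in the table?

3

Insert 489: h=6, bucket 6 empty → new chain.
Insert 150: h=3, bucket 3 empty → new chain.
Insert 420: h=0, bucket 0 empty → new chain.
Insert 848: h=1, bucket 1 empty → new chain.
Insert 444: h=3, bucket 3 nonempty → append to chain.
Insert 752: h=3, bucket 3 nonempty → append to chain.
Insert 930: h=6, bucket 6 nonempty → append to chain.
Insert 119: h=0, bucket 0 nonempty → append to chain.
Insert 653: h=2, bucket 2 empty → new chain.
Insert 275: h=2, bucket 2 nonempty → append to chain.
Final buckets:
0: 420 -> 119
1: 848
2: 653 -> 275
3: 150 -> 444 -> 752
4: _
5: _
6: 489 -> 930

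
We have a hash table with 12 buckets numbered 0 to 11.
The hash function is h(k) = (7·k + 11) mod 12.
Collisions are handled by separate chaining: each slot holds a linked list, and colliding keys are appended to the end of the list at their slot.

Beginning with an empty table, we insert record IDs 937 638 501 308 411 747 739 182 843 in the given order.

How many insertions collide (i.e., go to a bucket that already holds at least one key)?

Insert 937: h=6, bucket 6 empty → new chain.
Insert 638: h=1, bucket 1 empty → new chain.
Insert 501: h=2, bucket 2 empty → new chain.
Insert 308: h=7, bucket 7 empty → new chain.
Insert 411: h=8, bucket 8 empty → new chain.
Insert 747: h=8, bucket 8 nonempty → append to chain.
Insert 739: h=0, bucket 0 empty → new chain.
Insert 182: h=1, bucket 1 nonempty → append to chain.
Insert 843: h=8, bucket 8 nonempty → append to chain.
Final buckets:
0: 739
1: 638 -> 182
2: 501
3: .
4: .
5: .
6: 937
7: 308
8: 411 -> 747 -> 843
9: .
10: .
11: .

3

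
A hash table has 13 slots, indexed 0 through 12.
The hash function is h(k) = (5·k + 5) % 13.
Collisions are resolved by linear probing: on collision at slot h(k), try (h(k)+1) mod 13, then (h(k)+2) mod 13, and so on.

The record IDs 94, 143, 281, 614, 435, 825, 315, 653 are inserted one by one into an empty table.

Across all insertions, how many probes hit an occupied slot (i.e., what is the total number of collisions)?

11

94: h=7 -> slot 7
143: h=5 -> slot 5
281: h=6 -> slot 6
614: h=7, probe 7,8 -> slot 8
435: h=9 -> slot 9
825: h=9, probe 9,10 -> slot 10
315: h=7, probe 7,8,9,10,11 -> slot 11
653: h=7, probe 7,8,9,10,11,12 -> slot 12
Table: [—, —, —, —, —, 143, 281, 94, 614, 435, 825, 315, 653]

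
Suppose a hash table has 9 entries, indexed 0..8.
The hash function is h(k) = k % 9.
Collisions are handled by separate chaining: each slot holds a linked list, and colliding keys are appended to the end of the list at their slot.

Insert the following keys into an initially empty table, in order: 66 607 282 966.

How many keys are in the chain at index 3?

Insert 66: h=3, bucket 3 empty → new chain.
Insert 607: h=4, bucket 4 empty → new chain.
Insert 282: h=3, bucket 3 nonempty → append to chain.
Insert 966: h=3, bucket 3 nonempty → append to chain.
Final buckets:
0: .
1: .
2: .
3: 66 -> 282 -> 966
4: 607
5: .
6: .
7: .
8: .

3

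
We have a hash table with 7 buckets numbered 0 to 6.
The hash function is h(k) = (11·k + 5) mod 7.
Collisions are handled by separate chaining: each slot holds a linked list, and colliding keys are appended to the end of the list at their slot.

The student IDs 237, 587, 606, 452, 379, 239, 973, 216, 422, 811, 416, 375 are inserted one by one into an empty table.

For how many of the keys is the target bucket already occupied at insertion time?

6

237 → bucket 1
587 → bucket 1 (collision)
606 → bucket 0
452 → bucket 0 (collision)
379 → bucket 2
239 → bucket 2 (collision)
973 → bucket 5
216 → bucket 1 (collision)
422 → bucket 6
811 → bucket 1 (collision)
416 → bucket 3
375 → bucket 0 (collision)
Final buckets:
0: 606 -> 452 -> 375
1: 237 -> 587 -> 216 -> 811
2: 379 -> 239
3: 416
4: _
5: 973
6: 422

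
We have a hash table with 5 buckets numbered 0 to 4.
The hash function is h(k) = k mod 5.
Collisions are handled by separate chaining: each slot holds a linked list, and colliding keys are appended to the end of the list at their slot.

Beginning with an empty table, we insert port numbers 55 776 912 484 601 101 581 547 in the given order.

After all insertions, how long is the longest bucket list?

55 → bucket 0
776 → bucket 1
912 → bucket 2
484 → bucket 4
601 → bucket 1 (collision)
101 → bucket 1 (collision)
581 → bucket 1 (collision)
547 → bucket 2 (collision)
Final buckets:
0: 55
1: 776 -> 601 -> 101 -> 581
2: 912 -> 547
3: —
4: 484

4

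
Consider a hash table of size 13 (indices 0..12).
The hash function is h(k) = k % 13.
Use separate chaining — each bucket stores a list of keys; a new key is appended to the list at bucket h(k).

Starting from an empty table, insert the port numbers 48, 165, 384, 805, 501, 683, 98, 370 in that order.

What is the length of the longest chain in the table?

4

Insert 48: h=9, bucket 9 empty -> new chain.
Insert 165: h=9, bucket 9 nonempty -> append to chain.
Insert 384: h=7, bucket 7 empty -> new chain.
Insert 805: h=12, bucket 12 empty -> new chain.
Insert 501: h=7, bucket 7 nonempty -> append to chain.
Insert 683: h=7, bucket 7 nonempty -> append to chain.
Insert 98: h=7, bucket 7 nonempty -> append to chain.
Insert 370: h=6, bucket 6 empty -> new chain.
Final buckets:
0: -
1: -
2: -
3: -
4: -
5: -
6: 370
7: 384 -> 501 -> 683 -> 98
8: -
9: 48 -> 165
10: -
11: -
12: 805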